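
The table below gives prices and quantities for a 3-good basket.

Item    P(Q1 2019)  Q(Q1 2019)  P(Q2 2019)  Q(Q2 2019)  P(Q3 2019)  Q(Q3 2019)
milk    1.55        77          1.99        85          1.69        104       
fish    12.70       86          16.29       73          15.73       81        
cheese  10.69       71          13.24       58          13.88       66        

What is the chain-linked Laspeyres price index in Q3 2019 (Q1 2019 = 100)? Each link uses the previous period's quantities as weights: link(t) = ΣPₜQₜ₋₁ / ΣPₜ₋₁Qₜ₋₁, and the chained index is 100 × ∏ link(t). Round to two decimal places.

124.83

Link Q1 2019→Q2 2019:
ΣP(Q2 2019)Q(Q1 2019) = 1.99×77 + 16.29×86 + 13.24×71 = 153.23 + 1400.94 + 940.04 = 2494.21
ΣP(Q1 2019)Q(Q1 2019) = 1.55×77 + 12.70×86 + 10.69×71 = 119.35 + 1092.2 + 758.99 = 1970.54
link = 2494.21/1970.54 = 1.265749
Link Q2 2019→Q3 2019:
ΣP(Q3 2019)Q(Q2 2019) = 1.69×85 + 15.73×73 + 13.88×58 = 143.65 + 1148.29 + 805.04 = 2096.98
ΣP(Q2 2019)Q(Q2 2019) = 1.99×85 + 16.29×73 + 13.24×58 = 169.15 + 1189.17 + 767.92 = 2126.24
link = 2096.98/2126.24 = 0.986239
Chained index = 100 × 1.265749 × 0.986239 = 124.8331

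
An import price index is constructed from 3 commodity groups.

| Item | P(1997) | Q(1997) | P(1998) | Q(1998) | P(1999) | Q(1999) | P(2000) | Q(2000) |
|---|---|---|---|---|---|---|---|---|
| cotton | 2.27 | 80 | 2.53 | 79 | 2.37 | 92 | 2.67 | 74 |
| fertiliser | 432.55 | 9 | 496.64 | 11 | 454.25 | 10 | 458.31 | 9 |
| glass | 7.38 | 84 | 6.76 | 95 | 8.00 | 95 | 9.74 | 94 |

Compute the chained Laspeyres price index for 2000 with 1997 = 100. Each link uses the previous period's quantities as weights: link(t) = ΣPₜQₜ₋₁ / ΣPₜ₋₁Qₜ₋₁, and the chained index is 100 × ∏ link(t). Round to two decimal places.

109.68

Link 1997→1998:
ΣP(1998)Q(1997) = 2.53×80 + 496.64×9 + 6.76×84 = 202.4 + 4469.76 + 567.84 = 5240
ΣP(1997)Q(1997) = 2.27×80 + 432.55×9 + 7.38×84 = 181.6 + 3892.95 + 619.92 = 4694.47
link = 5240/4694.47 = 1.116207
Link 1998→1999:
ΣP(1999)Q(1998) = 2.37×79 + 454.25×11 + 8.00×95 = 187.23 + 4996.75 + 760 = 5943.98
ΣP(1998)Q(1998) = 2.53×79 + 496.64×11 + 6.76×95 = 199.87 + 5463.04 + 642.2 = 6305.11
link = 5943.98/6305.11 = 0.942724
Link 1999→2000:
ΣP(2000)Q(1999) = 2.67×92 + 458.31×10 + 9.74×95 = 245.64 + 4583.1 + 925.3 = 5754.04
ΣP(1999)Q(1999) = 2.37×92 + 454.25×10 + 8.00×95 = 218.04 + 4542.5 + 760 = 5520.54
link = 5754.04/5520.54 = 1.042297
Chained index = 100 × 1.116207 × 0.942724 × 1.042297 = 109.6783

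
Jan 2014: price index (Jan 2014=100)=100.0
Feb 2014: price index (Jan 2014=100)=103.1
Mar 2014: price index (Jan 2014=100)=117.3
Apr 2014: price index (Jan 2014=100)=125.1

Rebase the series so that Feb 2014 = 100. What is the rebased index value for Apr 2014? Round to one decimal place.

121.3

Rebased(Apr 2014) = 125.1 / 103.1 × 100 = 121.3385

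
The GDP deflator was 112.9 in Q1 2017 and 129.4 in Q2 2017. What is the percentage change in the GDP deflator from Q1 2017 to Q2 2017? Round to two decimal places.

14.61%

Change = (129.4 − 112.9) / 112.9 × 100
       = 16.5 / 112.9 × 100 = 14.6147%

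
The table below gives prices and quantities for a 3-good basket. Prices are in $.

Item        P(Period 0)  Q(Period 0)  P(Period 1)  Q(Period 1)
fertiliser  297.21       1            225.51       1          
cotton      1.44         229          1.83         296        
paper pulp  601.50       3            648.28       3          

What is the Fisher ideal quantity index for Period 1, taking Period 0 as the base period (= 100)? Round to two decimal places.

104.35

Laspeyres component (base-period weights):
ΣP(Period 0)Q(Period 1) = 297.21×1 + 1.44×296 + 601.50×3 = 297.21 + 426.24 + 1804.5 = 2527.95
ΣP(Period 0)Q(Period 0) = 297.21×1 + 1.44×229 + 601.50×3 = 297.21 + 329.76 + 1804.5 = 2431.47
L = 2527.95 / 2431.47 × 100 = 103.9680
Paasche component (current-period weights):
ΣP(Period 1)Q(Period 1) = 225.51×1 + 1.83×296 + 648.28×3 = 225.51 + 541.68 + 1944.84 = 2712.03
ΣP(Period 1)Q(Period 0) = 225.51×1 + 1.83×229 + 648.28×3 = 225.51 + 419.07 + 1944.84 = 2589.42
P = 2712.03 / 2589.42 × 100 = 104.7350
Fisher = √(L × P) = √(103.9680 × 104.7350) = 104.3508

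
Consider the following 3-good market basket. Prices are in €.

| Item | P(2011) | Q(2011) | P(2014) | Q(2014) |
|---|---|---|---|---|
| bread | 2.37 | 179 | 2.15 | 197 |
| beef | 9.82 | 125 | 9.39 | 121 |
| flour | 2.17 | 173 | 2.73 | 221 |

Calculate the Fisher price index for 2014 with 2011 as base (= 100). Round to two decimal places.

100.76

Laspeyres component (base-period weights):
ΣP(2014)Q(2011) = 2.15×179 + 9.39×125 + 2.73×173 = 384.85 + 1173.75 + 472.29 = 2030.89
ΣP(2011)Q(2011) = 2.37×179 + 9.82×125 + 2.17×173 = 424.23 + 1227.5 + 375.41 = 2027.14
L = 2030.89 / 2027.14 × 100 = 100.1850
Paasche component (current-period weights):
ΣP(2014)Q(2014) = 2.15×197 + 9.39×121 + 2.73×221 = 423.55 + 1136.19 + 603.33 = 2163.07
ΣP(2011)Q(2014) = 2.37×197 + 9.82×121 + 2.17×221 = 466.89 + 1188.22 + 479.57 = 2134.68
P = 2163.07 / 2134.68 × 100 = 101.3299
Fisher = √(L × P) = √(100.1850 × 101.3299) = 100.7558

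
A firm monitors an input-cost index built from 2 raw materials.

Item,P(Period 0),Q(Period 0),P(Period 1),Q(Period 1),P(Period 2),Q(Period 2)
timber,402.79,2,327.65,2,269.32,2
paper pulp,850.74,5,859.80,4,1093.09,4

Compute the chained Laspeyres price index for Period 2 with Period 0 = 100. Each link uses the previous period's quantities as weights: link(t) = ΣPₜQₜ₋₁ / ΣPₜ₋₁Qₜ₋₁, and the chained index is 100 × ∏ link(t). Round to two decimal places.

Link Period 0→Period 1:
ΣP(Period 1)Q(Period 0) = 327.65×2 + 859.80×5 = 655.3 + 4299 = 4954.3
ΣP(Period 0)Q(Period 0) = 402.79×2 + 850.74×5 = 805.58 + 4253.7 = 5059.28
link = 4954.3/5059.28 = 0.979250
Link Period 1→Period 2:
ΣP(Period 2)Q(Period 1) = 269.32×2 + 1093.09×4 = 538.64 + 4372.36 = 4911
ΣP(Period 1)Q(Period 1) = 327.65×2 + 859.80×4 = 655.3 + 3439.2 = 4094.5
link = 4911/4094.5 = 1.199414
Chained index = 100 × 0.979250 × 1.199414 = 117.4526

117.45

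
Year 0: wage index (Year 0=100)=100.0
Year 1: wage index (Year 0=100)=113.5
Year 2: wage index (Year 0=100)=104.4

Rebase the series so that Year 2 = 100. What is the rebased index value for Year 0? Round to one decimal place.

Rebased(Year 0) = 100.0 / 104.4 × 100 = 95.7854

95.8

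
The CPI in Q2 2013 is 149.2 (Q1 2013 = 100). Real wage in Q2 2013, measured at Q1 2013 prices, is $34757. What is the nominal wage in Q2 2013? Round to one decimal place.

51857.4

Nominal = Real × (Index/100) = 34757 × (149.2/100)
        = 34757 × 1.492 = 51857.4440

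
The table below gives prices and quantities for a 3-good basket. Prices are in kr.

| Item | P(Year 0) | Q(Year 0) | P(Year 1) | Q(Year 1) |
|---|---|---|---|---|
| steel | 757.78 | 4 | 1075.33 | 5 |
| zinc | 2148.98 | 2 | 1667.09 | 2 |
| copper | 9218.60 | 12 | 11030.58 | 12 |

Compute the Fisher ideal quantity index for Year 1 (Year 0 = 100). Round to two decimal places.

100.71

Laspeyres component (base-period weights):
ΣP(Year 0)Q(Year 1) = 757.78×5 + 2148.98×2 + 9218.60×12 = 3788.9 + 4297.96 + 110623.2 = 118710.06
ΣP(Year 0)Q(Year 0) = 757.78×4 + 2148.98×2 + 9218.60×12 = 3031.12 + 4297.96 + 110623.2 = 117952.28
L = 118710.06 / 117952.28 × 100 = 100.6424
Paasche component (current-period weights):
ΣP(Year 1)Q(Year 1) = 1075.33×5 + 1667.09×2 + 11030.58×12 = 5376.65 + 3334.18 + 132366.96 = 141077.79
ΣP(Year 1)Q(Year 0) = 1075.33×4 + 1667.09×2 + 11030.58×12 = 4301.32 + 3334.18 + 132366.96 = 140002.46
P = 141077.79 / 140002.46 × 100 = 100.7681
Fisher = √(L × P) = √(100.6424 × 100.7681) = 100.7052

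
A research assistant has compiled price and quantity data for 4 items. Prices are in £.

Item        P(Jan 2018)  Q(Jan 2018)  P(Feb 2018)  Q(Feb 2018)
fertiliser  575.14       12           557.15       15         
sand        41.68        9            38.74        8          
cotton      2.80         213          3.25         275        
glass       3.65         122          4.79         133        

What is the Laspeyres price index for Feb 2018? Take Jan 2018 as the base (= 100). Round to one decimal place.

99.9

Laspeyres price index uses base-period quantities as weights.
ΣP(Feb 2018)·Q(Jan 2018) = 557.15×12 + 38.74×9 + 3.25×213 + 4.79×122 = 6685.8 + 348.66 + 692.25 + 584.38 = 8311.09
ΣP(Jan 2018)·Q(Jan 2018) = 575.14×12 + 41.68×9 + 2.80×213 + 3.65×122 = 6901.68 + 375.12 + 596.4 + 445.3 = 8318.5
Index = 8311.09 / 8318.5 × 100 = 99.9109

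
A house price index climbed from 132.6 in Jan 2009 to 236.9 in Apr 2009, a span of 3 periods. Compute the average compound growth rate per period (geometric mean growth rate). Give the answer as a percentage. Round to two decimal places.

21.34%

Growth factor = (236.9/132.6)^(1/3) = (1.786576)^(1/3) = 1.213409
Growth rate = 1.213409 − 1 = 0.213409 = 21.3409%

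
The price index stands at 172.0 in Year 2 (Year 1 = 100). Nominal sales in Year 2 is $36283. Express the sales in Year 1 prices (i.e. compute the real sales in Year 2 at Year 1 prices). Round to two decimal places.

21094.77

Real = Nominal ÷ (Index/100) = 36283 ÷ (172.0/100)
     = 36283 ÷ 1.720 = 21094.7674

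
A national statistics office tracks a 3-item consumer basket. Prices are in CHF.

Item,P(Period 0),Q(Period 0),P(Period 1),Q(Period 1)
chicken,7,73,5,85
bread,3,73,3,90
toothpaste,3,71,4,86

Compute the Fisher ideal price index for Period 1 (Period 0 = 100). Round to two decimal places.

92.28

Laspeyres component (base-period weights):
ΣP(Period 1)Q(Period 0) = 5×73 + 3×73 + 4×71 = 365 + 219 + 284 = 868
ΣP(Period 0)Q(Period 0) = 7×73 + 3×73 + 3×71 = 511 + 219 + 213 = 943
L = 868 / 943 × 100 = 92.0467
Paasche component (current-period weights):
ΣP(Period 1)Q(Period 1) = 5×85 + 3×90 + 4×86 = 425 + 270 + 344 = 1039
ΣP(Period 0)Q(Period 1) = 7×85 + 3×90 + 3×86 = 595 + 270 + 258 = 1123
P = 1039 / 1123 × 100 = 92.5200
Fisher = √(L × P) = √(92.0467 × 92.5200) = 92.2830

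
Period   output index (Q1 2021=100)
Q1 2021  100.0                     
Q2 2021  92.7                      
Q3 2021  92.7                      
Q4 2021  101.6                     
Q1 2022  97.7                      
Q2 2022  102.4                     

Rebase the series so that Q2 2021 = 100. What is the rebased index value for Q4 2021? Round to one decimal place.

Rebased(Q4 2021) = 101.6 / 92.7 × 100 = 109.6009

109.6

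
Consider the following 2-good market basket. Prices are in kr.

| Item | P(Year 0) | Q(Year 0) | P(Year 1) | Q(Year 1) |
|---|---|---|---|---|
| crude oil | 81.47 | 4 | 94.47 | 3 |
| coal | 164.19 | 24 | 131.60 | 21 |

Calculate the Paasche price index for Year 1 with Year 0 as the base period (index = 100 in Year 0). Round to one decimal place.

82.5

Paasche price index uses current-period quantities as weights.
ΣP(Year 1)·Q(Year 1) = 94.47×3 + 131.60×21 = 283.41 + 2763.6 = 3047.01
ΣP(Year 0)·Q(Year 1) = 81.47×3 + 164.19×21 = 244.41 + 3447.99 = 3692.4
Index = 3047.01 / 3692.4 × 100 = 82.5211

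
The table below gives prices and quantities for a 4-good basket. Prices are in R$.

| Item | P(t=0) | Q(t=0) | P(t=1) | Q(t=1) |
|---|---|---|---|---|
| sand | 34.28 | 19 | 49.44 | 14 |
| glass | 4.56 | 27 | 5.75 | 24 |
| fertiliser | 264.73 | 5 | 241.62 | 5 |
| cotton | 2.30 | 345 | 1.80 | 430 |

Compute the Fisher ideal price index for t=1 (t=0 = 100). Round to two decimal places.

Laspeyres component (base-period weights):
ΣP(t=1)Q(t=0) = 49.44×19 + 5.75×27 + 241.62×5 + 1.80×345 = 939.36 + 155.25 + 1208.1 + 621 = 2923.71
ΣP(t=0)Q(t=0) = 34.28×19 + 4.56×27 + 264.73×5 + 2.30×345 = 651.32 + 123.12 + 1323.65 + 793.5 = 2891.59
L = 2923.71 / 2891.59 × 100 = 101.1108
Paasche component (current-period weights):
ΣP(t=1)Q(t=1) = 49.44×14 + 5.75×24 + 241.62×5 + 1.80×430 = 692.16 + 138 + 1208.1 + 774 = 2812.26
ΣP(t=0)Q(t=1) = 34.28×14 + 4.56×24 + 264.73×5 + 2.30×430 = 479.92 + 109.44 + 1323.65 + 989 = 2902.01
P = 2812.26 / 2902.01 × 100 = 96.9073
Fisher = √(L × P) = √(101.1108 × 96.9073) = 98.9868

98.99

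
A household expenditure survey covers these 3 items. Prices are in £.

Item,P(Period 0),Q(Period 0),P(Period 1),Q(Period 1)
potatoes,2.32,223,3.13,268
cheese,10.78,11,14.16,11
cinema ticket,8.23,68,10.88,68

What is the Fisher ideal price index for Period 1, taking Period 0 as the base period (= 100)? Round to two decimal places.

133.36

Laspeyres component (base-period weights):
ΣP(Period 1)Q(Period 0) = 3.13×223 + 14.16×11 + 10.88×68 = 697.99 + 155.76 + 739.84 = 1593.59
ΣP(Period 0)Q(Period 0) = 2.32×223 + 10.78×11 + 8.23×68 = 517.36 + 118.58 + 559.64 = 1195.58
L = 1593.59 / 1195.58 × 100 = 133.2901
Paasche component (current-period weights):
ΣP(Period 1)Q(Period 1) = 3.13×268 + 14.16×11 + 10.88×68 = 838.84 + 155.76 + 739.84 = 1734.44
ΣP(Period 0)Q(Period 1) = 2.32×268 + 10.78×11 + 8.23×68 = 621.76 + 118.58 + 559.64 = 1299.98
P = 1734.44 / 1299.98 × 100 = 133.4205
Fisher = √(L × P) = √(133.2901 × 133.4205) = 133.3553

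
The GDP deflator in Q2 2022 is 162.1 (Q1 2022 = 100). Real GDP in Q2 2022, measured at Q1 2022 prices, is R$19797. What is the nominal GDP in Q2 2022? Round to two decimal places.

Nominal = Real × (Index/100) = 19797 × (162.1/100)
        = 19797 × 1.621 = 32090.9370

32090.94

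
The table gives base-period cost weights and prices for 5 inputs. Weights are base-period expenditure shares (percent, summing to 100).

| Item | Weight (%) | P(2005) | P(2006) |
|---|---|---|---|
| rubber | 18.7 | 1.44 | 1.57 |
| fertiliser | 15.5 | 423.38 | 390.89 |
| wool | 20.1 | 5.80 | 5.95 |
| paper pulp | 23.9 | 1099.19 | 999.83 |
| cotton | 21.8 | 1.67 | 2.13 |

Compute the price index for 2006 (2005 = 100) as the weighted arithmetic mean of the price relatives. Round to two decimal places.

rubber: 18.7 × (1.57/1.44) = 18.7 × 1.090278 = 20.3882
fertiliser: 15.5 × (390.89/423.38) = 15.5 × 0.923260 = 14.3105
wool: 20.1 × (5.95/5.80) = 20.1 × 1.025862 = 20.6198
paper pulp: 23.9 × (999.83/1099.19) = 23.9 × 0.909606 = 21.7396
cotton: 21.8 × (2.13/1.67) = 21.8 × 1.275449 = 27.8048
Index = Σ wᵢ·(p₁ᵢ/p₀ᵢ) = 20.3882 + 14.3105 + 20.6198 + 21.7396 + 27.8048 = 104.8629

104.86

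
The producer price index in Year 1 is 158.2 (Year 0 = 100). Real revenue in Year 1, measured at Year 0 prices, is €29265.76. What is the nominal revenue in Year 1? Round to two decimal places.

Nominal = Real × (Index/100) = 29265.76 × (158.2/100)
        = 29265.76 × 1.582 = 46298.4323

46298.43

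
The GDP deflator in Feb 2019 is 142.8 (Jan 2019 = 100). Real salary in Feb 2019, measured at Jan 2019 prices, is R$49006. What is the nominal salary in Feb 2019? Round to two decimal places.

Nominal = Real × (Index/100) = 49006 × (142.8/100)
        = 49006 × 1.428 = 69980.5680

69980.57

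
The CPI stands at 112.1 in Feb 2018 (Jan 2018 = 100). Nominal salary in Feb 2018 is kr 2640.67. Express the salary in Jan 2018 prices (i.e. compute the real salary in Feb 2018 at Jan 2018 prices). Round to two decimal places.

2355.64

Real = Nominal ÷ (Index/100) = 2640.67 ÷ (112.1/100)
     = 2640.67 ÷ 1.121 = 2355.6378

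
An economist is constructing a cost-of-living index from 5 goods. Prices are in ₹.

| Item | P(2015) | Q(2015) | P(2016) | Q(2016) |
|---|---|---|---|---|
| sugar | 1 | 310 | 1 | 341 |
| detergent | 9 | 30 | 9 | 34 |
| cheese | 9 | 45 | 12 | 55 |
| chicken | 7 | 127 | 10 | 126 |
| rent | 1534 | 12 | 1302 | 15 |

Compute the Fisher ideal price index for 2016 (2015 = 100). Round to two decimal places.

Laspeyres component (base-period weights):
ΣP(2016)Q(2015) = 1×310 + 9×30 + 12×45 + 10×127 + 1302×12 = 310 + 270 + 540 + 1270 + 15624 = 18014
ΣP(2015)Q(2015) = 1×310 + 9×30 + 9×45 + 7×127 + 1534×12 = 310 + 270 + 405 + 889 + 18408 = 20282
L = 18014 / 20282 × 100 = 88.8177
Paasche component (current-period weights):
ΣP(2016)Q(2016) = 1×341 + 9×34 + 12×55 + 10×126 + 1302×15 = 341 + 306 + 660 + 1260 + 19530 = 22097
ΣP(2015)Q(2016) = 1×341 + 9×34 + 9×55 + 7×126 + 1534×15 = 341 + 306 + 495 + 882 + 23010 = 25034
P = 22097 / 25034 × 100 = 88.2680
Fisher = √(L × P) = √(88.8177 × 88.2680) = 88.5424

88.54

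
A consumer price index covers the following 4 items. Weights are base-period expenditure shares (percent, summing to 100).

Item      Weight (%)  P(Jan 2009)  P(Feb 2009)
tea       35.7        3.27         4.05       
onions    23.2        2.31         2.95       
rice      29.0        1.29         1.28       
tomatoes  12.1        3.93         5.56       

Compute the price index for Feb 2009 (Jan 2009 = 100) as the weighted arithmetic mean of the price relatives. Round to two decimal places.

119.74

tea: 35.7 × (4.05/3.27) = 35.7 × 1.238532 = 44.2156
onions: 23.2 × (2.95/2.31) = 23.2 × 1.277056 = 29.6277
rice: 29.0 × (1.28/1.29) = 29.0 × 0.992248 = 28.7752
tomatoes: 12.1 × (5.56/3.93) = 12.1 × 1.414758 = 17.1186
Index = Σ wᵢ·(p₁ᵢ/p₀ᵢ) = 44.2156 + 29.6277 + 28.7752 + 17.1186 = 119.7371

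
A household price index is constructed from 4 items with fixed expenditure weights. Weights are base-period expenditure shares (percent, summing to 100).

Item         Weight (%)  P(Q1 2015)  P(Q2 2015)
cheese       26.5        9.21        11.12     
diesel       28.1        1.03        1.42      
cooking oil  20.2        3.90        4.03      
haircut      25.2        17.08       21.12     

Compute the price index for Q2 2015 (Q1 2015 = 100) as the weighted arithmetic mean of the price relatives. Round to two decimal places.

cheese: 26.5 × (11.12/9.21) = 26.5 × 1.207383 = 31.9957
diesel: 28.1 × (1.42/1.03) = 28.1 × 1.378641 = 38.7398
cooking oil: 20.2 × (4.03/3.90) = 20.2 × 1.033333 = 20.8733
haircut: 25.2 × (21.12/17.08) = 25.2 × 1.236534 = 31.1607
Index = Σ wᵢ·(p₁ᵢ/p₀ᵢ) = 31.9957 + 38.7398 + 20.8733 + 31.1607 = 122.7695

122.77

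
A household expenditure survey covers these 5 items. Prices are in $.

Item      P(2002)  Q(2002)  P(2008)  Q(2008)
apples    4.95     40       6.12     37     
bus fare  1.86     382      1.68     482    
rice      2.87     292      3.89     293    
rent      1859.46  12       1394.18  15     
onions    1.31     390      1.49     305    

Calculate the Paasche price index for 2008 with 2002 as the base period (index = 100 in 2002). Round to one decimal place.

Paasche price index uses current-period quantities as weights.
ΣP(2008)·Q(2008) = 6.12×37 + 1.68×482 + 3.89×293 + 1394.18×15 + 1.49×305 = 226.44 + 809.76 + 1139.77 + 20912.7 + 454.45 = 23543.12
ΣP(2002)·Q(2008) = 4.95×37 + 1.86×482 + 2.87×293 + 1859.46×15 + 1.31×305 = 183.15 + 896.52 + 840.91 + 27891.9 + 399.55 = 30212.03
Index = 23543.12 / 30212.03 × 100 = 77.9263

77.9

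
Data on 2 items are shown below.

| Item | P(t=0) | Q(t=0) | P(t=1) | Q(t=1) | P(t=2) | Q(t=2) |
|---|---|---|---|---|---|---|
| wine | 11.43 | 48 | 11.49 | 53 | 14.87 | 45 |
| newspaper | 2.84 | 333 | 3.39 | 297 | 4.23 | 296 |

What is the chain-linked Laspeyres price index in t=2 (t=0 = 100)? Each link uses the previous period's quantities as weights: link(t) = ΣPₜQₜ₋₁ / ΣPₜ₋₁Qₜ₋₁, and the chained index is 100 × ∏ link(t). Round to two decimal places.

142.28

Link t=0→t=1:
ΣP(t=1)Q(t=0) = 11.49×48 + 3.39×333 = 551.52 + 1128.87 = 1680.39
ΣP(t=0)Q(t=0) = 11.43×48 + 2.84×333 = 548.64 + 945.72 = 1494.36
link = 1680.39/1494.36 = 1.124488
Link t=1→t=2:
ΣP(t=2)Q(t=1) = 14.87×53 + 4.23×297 = 788.11 + 1256.31 = 2044.42
ΣP(t=1)Q(t=1) = 11.49×53 + 3.39×297 = 608.97 + 1006.83 = 1615.8
link = 2044.42/1615.8 = 1.265268
Chained index = 100 × 1.124488 × 1.265268 = 142.2779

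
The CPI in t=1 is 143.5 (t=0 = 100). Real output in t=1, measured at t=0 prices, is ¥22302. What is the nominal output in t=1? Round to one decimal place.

32003.4

Nominal = Real × (Index/100) = 22302 × (143.5/100)
        = 22302 × 1.435 = 32003.3700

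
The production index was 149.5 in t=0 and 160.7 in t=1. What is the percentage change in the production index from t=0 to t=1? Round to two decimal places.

Change = (160.7 − 149.5) / 149.5 × 100
       = 11.2 / 149.5 × 100 = 7.4916%

7.49%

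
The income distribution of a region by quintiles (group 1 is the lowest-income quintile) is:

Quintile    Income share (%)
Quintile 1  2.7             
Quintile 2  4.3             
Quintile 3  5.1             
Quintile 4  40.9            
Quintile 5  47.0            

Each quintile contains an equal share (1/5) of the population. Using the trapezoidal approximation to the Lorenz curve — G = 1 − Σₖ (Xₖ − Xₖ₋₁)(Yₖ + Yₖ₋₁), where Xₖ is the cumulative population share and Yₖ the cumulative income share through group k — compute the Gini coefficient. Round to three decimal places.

0.501

Cumulative income shares Yₖ: 0.0270, 0.0700, 0.1210, 0.5300, 1.0000
Σ (Xₖ−Xₖ₋₁)(Yₖ+Yₖ₋₁) = (1/5)(0.0270+0.0000) + (1/5)(0.0700+0.0270) + (1/5)(0.1210+0.0700) + (1/5)(0.5300+0.1210) + (1/5)(1.0000+0.5300)
  = 0.0054 + 0.0194 + 0.0382 + 0.1302 + 0.3060 = 0.4992
G = 1 − 0.4992 = 0.5008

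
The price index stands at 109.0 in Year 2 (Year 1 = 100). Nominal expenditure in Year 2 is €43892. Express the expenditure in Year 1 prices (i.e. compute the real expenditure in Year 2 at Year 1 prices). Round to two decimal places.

40267.89

Real = Nominal ÷ (Index/100) = 43892 ÷ (109.0/100)
     = 43892 ÷ 1.090 = 40267.8899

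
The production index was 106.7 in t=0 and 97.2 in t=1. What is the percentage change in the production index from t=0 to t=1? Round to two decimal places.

Change = (97.2 − 106.7) / 106.7 × 100
       = -9.5 / 106.7 × 100 = -8.9035%

-8.90%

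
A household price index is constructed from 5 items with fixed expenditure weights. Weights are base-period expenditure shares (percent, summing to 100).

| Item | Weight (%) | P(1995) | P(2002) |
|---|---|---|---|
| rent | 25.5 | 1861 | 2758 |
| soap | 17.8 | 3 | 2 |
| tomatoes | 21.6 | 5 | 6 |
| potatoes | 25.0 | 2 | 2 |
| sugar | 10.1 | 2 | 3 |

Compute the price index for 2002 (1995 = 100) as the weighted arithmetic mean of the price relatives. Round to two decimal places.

rent: 25.5 × (2758/1861) = 25.5 × 1.481999 = 37.7910
soap: 17.8 × (2/3) = 17.8 × 0.666667 = 11.8667
tomatoes: 21.6 × (6/5) = 21.6 × 1.200000 = 25.9200
potatoes: 25.0 × (2/2) = 25.0 × 1.000000 = 25.0000
sugar: 10.1 × (3/2) = 10.1 × 1.500000 = 15.1500
Index = Σ wᵢ·(p₁ᵢ/p₀ᵢ) = 37.7910 + 11.8667 + 25.9200 + 25.0000 + 15.1500 = 115.7276

115.73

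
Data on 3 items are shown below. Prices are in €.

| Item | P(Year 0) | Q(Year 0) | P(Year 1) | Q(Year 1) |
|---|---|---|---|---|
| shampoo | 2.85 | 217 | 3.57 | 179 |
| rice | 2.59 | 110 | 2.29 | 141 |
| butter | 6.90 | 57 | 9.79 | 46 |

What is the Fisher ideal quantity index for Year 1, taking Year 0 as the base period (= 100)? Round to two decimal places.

90.54

Laspeyres component (base-period weights):
ΣP(Year 0)Q(Year 1) = 2.85×179 + 2.59×141 + 6.90×46 = 510.15 + 365.19 + 317.4 = 1192.74
ΣP(Year 0)Q(Year 0) = 2.85×217 + 2.59×110 + 6.90×57 = 618.45 + 284.9 + 393.3 = 1296.65
L = 1192.74 / 1296.65 × 100 = 91.9863
Paasche component (current-period weights):
ΣP(Year 1)Q(Year 1) = 3.57×179 + 2.29×141 + 9.79×46 = 639.03 + 322.89 + 450.34 = 1412.26
ΣP(Year 1)Q(Year 0) = 3.57×217 + 2.29×110 + 9.79×57 = 774.69 + 251.9 + 558.03 = 1584.62
P = 1412.26 / 1584.62 × 100 = 89.1229
Fisher = √(L × P) = √(91.9863 × 89.1229) = 90.5433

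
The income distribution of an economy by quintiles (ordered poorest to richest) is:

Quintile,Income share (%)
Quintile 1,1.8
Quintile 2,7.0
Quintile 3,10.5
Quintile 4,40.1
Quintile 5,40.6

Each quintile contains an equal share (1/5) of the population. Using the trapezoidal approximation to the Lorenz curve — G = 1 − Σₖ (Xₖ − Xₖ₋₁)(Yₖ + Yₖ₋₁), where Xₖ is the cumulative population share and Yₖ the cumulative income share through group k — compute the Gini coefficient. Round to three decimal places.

0.443

Cumulative income shares Yₖ: 0.0180, 0.0880, 0.1930, 0.5940, 1.0000
Σ (Xₖ−Xₖ₋₁)(Yₖ+Yₖ₋₁) = (1/5)(0.0180+0.0000) + (1/5)(0.0880+0.0180) + (1/5)(0.1930+0.0880) + (1/5)(0.5940+0.1930) + (1/5)(1.0000+0.5940)
  = 0.0036 + 0.0212 + 0.0562 + 0.1574 + 0.3188 = 0.5572
G = 1 − 0.5572 = 0.4428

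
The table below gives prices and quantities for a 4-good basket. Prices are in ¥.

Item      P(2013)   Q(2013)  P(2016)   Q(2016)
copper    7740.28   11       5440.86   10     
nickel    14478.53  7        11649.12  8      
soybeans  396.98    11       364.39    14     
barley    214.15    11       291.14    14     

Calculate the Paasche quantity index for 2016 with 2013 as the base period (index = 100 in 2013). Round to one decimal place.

105.5

Paasche quantity index uses current-period prices as weights.
ΣP(2016)·Q(2016) = 5440.86×10 + 11649.12×8 + 364.39×14 + 291.14×14 = 54408.6 + 93192.96 + 5101.46 + 4075.96 = 156778.98
ΣP(2016)·Q(2013) = 5440.86×11 + 11649.12×7 + 364.39×11 + 291.14×11 = 59849.46 + 81543.84 + 4008.29 + 3202.54 = 148604.13
Index = 156778.98 / 148604.13 × 100 = 105.5011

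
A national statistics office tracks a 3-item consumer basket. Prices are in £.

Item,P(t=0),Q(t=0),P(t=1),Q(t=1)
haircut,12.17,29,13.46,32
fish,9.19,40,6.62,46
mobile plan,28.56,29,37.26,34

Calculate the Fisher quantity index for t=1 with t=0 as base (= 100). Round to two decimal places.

115.24

Laspeyres component (base-period weights):
ΣP(t=0)Q(t=1) = 12.17×32 + 9.19×46 + 28.56×34 = 389.44 + 422.74 + 971.04 = 1783.22
ΣP(t=0)Q(t=0) = 12.17×29 + 9.19×40 + 28.56×29 = 352.93 + 367.6 + 828.24 = 1548.77
L = 1783.22 / 1548.77 × 100 = 115.1378
Paasche component (current-period weights):
ΣP(t=1)Q(t=1) = 13.46×32 + 6.62×46 + 37.26×34 = 430.72 + 304.52 + 1266.84 = 2002.08
ΣP(t=1)Q(t=0) = 13.46×29 + 6.62×40 + 37.26×29 = 390.34 + 264.8 + 1080.54 = 1735.68
P = 2002.08 / 1735.68 × 100 = 115.3485
Fisher = √(L × P) = √(115.1378 × 115.3485) = 115.2431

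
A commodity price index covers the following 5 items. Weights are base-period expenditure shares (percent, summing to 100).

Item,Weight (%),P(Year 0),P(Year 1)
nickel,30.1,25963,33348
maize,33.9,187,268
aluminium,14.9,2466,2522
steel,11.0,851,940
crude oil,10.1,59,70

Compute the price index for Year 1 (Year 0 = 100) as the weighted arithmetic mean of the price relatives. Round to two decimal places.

126.62

nickel: 30.1 × (33348/25963) = 30.1 × 1.284443 = 38.6617
maize: 33.9 × (268/187) = 33.9 × 1.433155 = 48.5840
aluminium: 14.9 × (2522/2466) = 14.9 × 1.022709 = 15.2384
steel: 11.0 × (940/851) = 11.0 × 1.104583 = 12.1504
crude oil: 10.1 × (70/59) = 10.1 × 1.186441 = 11.9831
Index = Σ wᵢ·(p₁ᵢ/p₀ᵢ) = 38.6617 + 48.5840 + 15.2384 + 12.1504 + 11.9831 = 126.6175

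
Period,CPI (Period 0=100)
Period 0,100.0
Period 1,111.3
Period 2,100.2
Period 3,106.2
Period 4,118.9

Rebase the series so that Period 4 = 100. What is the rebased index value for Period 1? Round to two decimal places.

93.61

Rebased(Period 1) = 111.3 / 118.9 × 100 = 93.6081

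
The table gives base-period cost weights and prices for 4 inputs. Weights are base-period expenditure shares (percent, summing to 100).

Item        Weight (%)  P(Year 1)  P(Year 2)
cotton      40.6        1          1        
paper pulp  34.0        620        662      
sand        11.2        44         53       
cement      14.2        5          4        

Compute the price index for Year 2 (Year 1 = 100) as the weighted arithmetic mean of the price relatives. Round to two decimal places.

cotton: 40.6 × (1/1) = 40.6 × 1.000000 = 40.6000
paper pulp: 34.0 × (662/620) = 34.0 × 1.067742 = 36.3032
sand: 11.2 × (53/44) = 11.2 × 1.204545 = 13.4909
cement: 14.2 × (4/5) = 14.2 × 0.800000 = 11.3600
Index = Σ wᵢ·(p₁ᵢ/p₀ᵢ) = 40.6000 + 36.3032 + 13.4909 + 11.3600 = 101.7541

101.75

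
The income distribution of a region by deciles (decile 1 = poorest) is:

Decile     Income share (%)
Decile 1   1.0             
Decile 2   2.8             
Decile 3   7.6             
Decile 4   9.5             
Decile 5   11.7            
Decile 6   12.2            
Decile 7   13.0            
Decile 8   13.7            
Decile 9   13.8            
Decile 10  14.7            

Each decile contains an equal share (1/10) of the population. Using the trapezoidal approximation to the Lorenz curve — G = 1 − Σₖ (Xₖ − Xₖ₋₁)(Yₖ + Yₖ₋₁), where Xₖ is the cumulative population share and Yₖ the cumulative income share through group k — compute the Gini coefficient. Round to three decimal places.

0.242

Cumulative income shares Yₖ: 0.0100, 0.0380, 0.1140, 0.2090, 0.3260, 0.4480, 0.5780, 0.7150, 0.8530, 1.0000
Σ (Xₖ−Xₖ₋₁)(Yₖ+Yₖ₋₁) = (1/10)(0.0100+0.0000) + (1/10)(0.0380+0.0100) + (1/10)(0.1140+0.0380) + (1/10)(0.2090+0.1140) + (1/10)(0.3260+0.2090) + (1/10)(0.4480+0.3260) + (1/10)(0.5780+0.4480) + (1/10)(0.7150+0.5780) + (1/10)(0.8530+0.7150) + (1/10)(1.0000+0.8530)
  = 0.0010 + 0.0048 + 0.0152 + 0.0323 + 0.0535 + 0.0774 + 0.1026 + 0.1293 + 0.1568 + 0.1853 = 0.7582
G = 1 − 0.7582 = 0.2418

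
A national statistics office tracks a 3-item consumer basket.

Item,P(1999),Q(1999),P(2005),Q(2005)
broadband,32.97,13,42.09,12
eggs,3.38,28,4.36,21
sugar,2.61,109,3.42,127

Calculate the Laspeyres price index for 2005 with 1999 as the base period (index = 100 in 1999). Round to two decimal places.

Laspeyres price index uses base-period quantities as weights.
ΣP(2005)·Q(1999) = 42.09×13 + 4.36×28 + 3.42×109 = 547.17 + 122.08 + 372.78 = 1042.03
ΣP(1999)·Q(1999) = 32.97×13 + 3.38×28 + 2.61×109 = 428.61 + 94.64 + 284.49 = 807.74
Index = 1042.03 / 807.74 × 100 = 129.0056

129.01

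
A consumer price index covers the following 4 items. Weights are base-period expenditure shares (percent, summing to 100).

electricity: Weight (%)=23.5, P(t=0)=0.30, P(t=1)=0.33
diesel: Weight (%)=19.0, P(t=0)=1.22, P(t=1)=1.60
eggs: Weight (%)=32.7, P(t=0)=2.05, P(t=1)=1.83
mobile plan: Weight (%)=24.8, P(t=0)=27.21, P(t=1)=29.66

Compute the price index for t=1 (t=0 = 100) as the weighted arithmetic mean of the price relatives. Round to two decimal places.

106.99

electricity: 23.5 × (0.33/0.30) = 23.5 × 1.100000 = 25.8500
diesel: 19.0 × (1.60/1.22) = 19.0 × 1.311475 = 24.9180
eggs: 32.7 × (1.83/2.05) = 32.7 × 0.892683 = 29.1907
mobile plan: 24.8 × (29.66/27.21) = 24.8 × 1.090040 = 27.0330
Index = Σ wᵢ·(p₁ᵢ/p₀ᵢ) = 25.8500 + 24.9180 + 29.1907 + 27.0330 = 106.9918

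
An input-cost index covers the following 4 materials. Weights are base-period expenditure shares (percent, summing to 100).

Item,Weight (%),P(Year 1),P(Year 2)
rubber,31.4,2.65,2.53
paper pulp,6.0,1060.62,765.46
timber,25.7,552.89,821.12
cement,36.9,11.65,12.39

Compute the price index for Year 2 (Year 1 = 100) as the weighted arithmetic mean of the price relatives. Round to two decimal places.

111.72

rubber: 31.4 × (2.53/2.65) = 31.4 × 0.954717 = 29.9781
paper pulp: 6.0 × (765.46/1060.62) = 6.0 × 0.721710 = 4.3303
timber: 25.7 × (821.12/552.89) = 25.7 × 1.485142 = 38.1681
cement: 36.9 × (12.39/11.65) = 36.9 × 1.063519 = 39.2439
Index = Σ wᵢ·(p₁ᵢ/p₀ᵢ) = 29.9781 + 4.3303 + 38.1681 + 39.2439 = 111.7204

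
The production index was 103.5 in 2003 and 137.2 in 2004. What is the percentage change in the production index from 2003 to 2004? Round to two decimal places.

32.56%

Change = (137.2 − 103.5) / 103.5 × 100
       = 33.7 / 103.5 × 100 = 32.5604%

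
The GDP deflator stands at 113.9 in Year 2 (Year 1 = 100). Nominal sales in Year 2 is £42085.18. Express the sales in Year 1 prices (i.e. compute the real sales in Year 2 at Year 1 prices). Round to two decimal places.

Real = Nominal ÷ (Index/100) = 42085.18 ÷ (113.9/100)
     = 42085.18 ÷ 1.139 = 36949.2362

36949.24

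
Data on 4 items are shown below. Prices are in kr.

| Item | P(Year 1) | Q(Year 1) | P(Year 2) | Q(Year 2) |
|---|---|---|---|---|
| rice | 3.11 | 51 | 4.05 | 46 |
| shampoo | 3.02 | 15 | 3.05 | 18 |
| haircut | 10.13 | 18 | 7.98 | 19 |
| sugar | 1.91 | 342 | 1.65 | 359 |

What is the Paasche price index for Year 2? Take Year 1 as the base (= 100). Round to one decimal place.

91.6

Paasche price index uses current-period quantities as weights.
ΣP(Year 2)·Q(Year 2) = 4.05×46 + 3.05×18 + 7.98×19 + 1.65×359 = 186.3 + 54.9 + 151.62 + 592.35 = 985.17
ΣP(Year 1)·Q(Year 2) = 3.11×46 + 3.02×18 + 10.13×19 + 1.91×359 = 143.06 + 54.36 + 192.47 + 685.69 = 1075.58
Index = 985.17 / 1075.58 × 100 = 91.5943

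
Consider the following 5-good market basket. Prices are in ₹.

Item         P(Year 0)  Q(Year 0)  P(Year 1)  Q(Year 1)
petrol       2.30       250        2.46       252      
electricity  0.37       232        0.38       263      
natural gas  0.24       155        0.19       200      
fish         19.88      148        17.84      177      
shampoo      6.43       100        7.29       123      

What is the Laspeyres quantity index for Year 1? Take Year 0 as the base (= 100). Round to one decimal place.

117.5

Laspeyres quantity index uses base-period prices as weights.
ΣP(Year 0)·Q(Year 1) = 2.30×252 + 0.37×263 + 0.24×200 + 19.88×177 + 6.43×123 = 579.6 + 97.31 + 48 + 3518.76 + 790.89 = 5034.56
ΣP(Year 0)·Q(Year 0) = 2.30×250 + 0.37×232 + 0.24×155 + 19.88×148 + 6.43×100 = 575 + 85.84 + 37.2 + 2942.24 + 643 = 4283.28
Index = 5034.56 / 4283.28 × 100 = 117.5398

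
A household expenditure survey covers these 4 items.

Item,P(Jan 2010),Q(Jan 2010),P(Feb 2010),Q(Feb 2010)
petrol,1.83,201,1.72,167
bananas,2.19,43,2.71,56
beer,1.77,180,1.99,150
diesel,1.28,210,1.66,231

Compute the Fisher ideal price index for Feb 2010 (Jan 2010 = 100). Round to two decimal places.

Laspeyres component (base-period weights):
ΣP(Feb 2010)Q(Jan 2010) = 1.72×201 + 2.71×43 + 1.99×180 + 1.66×210 = 345.72 + 116.53 + 358.2 + 348.6 = 1169.05
ΣP(Jan 2010)Q(Jan 2010) = 1.83×201 + 2.19×43 + 1.77×180 + 1.28×210 = 367.83 + 94.17 + 318.6 + 268.8 = 1049.4
L = 1169.05 / 1049.4 × 100 = 111.4018
Paasche component (current-period weights):
ΣP(Feb 2010)Q(Feb 2010) = 1.72×167 + 2.71×56 + 1.99×150 + 1.66×231 = 287.24 + 151.76 + 298.5 + 383.46 = 1120.96
ΣP(Jan 2010)Q(Feb 2010) = 1.83×167 + 2.19×56 + 1.77×150 + 1.28×231 = 305.61 + 122.64 + 265.5 + 295.68 = 989.43
P = 1120.96 / 989.43 × 100 = 113.2935
Fisher = √(L × P) = √(111.4018 × 113.2935) = 112.3437

112.34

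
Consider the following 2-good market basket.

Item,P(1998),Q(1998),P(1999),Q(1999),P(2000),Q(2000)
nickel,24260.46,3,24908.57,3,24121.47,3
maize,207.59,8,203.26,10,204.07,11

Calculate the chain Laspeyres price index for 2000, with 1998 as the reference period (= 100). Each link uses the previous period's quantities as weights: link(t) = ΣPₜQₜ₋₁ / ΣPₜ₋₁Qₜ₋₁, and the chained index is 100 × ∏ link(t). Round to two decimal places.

99.42

Link 1998→1999:
ΣP(1999)Q(1998) = 24908.57×3 + 203.26×8 = 74725.71 + 1626.08 = 76351.79
ΣP(1998)Q(1998) = 24260.46×3 + 207.59×8 = 72781.38 + 1660.72 = 74442.1
link = 76351.79/74442.1 = 1.025653
Link 1999→2000:
ΣP(2000)Q(1999) = 24121.47×3 + 204.07×10 = 72364.41 + 2040.7 = 74405.11
ΣP(1999)Q(1999) = 24908.57×3 + 203.26×10 = 74725.71 + 2032.6 = 76758.31
link = 74405.11/76758.31 = 0.969343
Chained index = 100 × 1.025653 × 0.969343 = 99.4210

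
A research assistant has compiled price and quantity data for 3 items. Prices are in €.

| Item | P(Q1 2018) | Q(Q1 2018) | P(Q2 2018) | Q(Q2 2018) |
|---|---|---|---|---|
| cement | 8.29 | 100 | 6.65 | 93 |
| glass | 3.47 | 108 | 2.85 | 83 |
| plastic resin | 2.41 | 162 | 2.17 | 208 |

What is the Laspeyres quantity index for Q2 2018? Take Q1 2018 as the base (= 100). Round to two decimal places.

97.87

Laspeyres quantity index uses base-period prices as weights.
ΣP(Q1 2018)·Q(Q2 2018) = 8.29×93 + 3.47×83 + 2.41×208 = 770.97 + 288.01 + 501.28 = 1560.26
ΣP(Q1 2018)·Q(Q1 2018) = 8.29×100 + 3.47×108 + 2.41×162 = 829 + 374.76 + 390.42 = 1594.18
Index = 1560.26 / 1594.18 × 100 = 97.8723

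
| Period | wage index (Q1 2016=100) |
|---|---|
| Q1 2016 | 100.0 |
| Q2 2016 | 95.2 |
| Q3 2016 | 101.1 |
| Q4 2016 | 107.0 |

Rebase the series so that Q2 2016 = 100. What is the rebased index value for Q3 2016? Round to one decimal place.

106.2

Rebased(Q3 2016) = 101.1 / 95.2 × 100 = 106.1975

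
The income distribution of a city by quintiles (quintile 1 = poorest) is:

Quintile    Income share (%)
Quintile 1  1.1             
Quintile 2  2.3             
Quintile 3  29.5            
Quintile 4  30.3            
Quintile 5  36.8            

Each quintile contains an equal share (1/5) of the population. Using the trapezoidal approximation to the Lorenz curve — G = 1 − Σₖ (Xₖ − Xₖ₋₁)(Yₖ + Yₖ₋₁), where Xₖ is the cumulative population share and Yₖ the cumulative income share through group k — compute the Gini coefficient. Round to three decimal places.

0.398

Cumulative income shares Yₖ: 0.0110, 0.0340, 0.3290, 0.6320, 1.0000
Σ (Xₖ−Xₖ₋₁)(Yₖ+Yₖ₋₁) = (1/5)(0.0110+0.0000) + (1/5)(0.0340+0.0110) + (1/5)(0.3290+0.0340) + (1/5)(0.6320+0.3290) + (1/5)(1.0000+0.6320)
  = 0.0022 + 0.0090 + 0.0726 + 0.1922 + 0.3264 = 0.6024
G = 1 − 0.6024 = 0.3976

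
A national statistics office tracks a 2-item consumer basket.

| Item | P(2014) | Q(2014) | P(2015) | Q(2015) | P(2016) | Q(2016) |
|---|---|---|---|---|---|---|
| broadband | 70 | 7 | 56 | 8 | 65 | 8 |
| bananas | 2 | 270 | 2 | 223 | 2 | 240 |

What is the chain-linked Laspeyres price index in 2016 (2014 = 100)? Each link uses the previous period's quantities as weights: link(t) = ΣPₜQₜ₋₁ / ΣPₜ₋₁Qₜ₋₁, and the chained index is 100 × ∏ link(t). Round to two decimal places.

Link 2014→2015:
ΣP(2015)Q(2014) = 56×7 + 2×270 = 392 + 540 = 932
ΣP(2014)Q(2014) = 70×7 + 2×270 = 490 + 540 = 1030
link = 932/1030 = 0.904854
Link 2015→2016:
ΣP(2016)Q(2015) = 65×8 + 2×223 = 520 + 446 = 966
ΣP(2015)Q(2015) = 56×8 + 2×223 = 448 + 446 = 894
link = 966/894 = 1.080537
Chained index = 100 × 0.904854 × 1.080537 = 97.7729

97.77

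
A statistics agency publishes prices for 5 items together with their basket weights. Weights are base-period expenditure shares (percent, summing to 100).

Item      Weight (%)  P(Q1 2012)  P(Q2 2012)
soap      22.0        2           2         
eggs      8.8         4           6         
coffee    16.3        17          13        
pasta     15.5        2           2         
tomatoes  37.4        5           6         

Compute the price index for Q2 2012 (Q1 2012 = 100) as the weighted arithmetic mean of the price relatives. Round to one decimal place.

soap: 22.0 × (2/2) = 22.0 × 1.000000 = 22.0000
eggs: 8.8 × (6/4) = 8.8 × 1.500000 = 13.2000
coffee: 16.3 × (13/17) = 16.3 × 0.764706 = 12.4647
pasta: 15.5 × (2/2) = 15.5 × 1.000000 = 15.5000
tomatoes: 37.4 × (6/5) = 37.4 × 1.200000 = 44.8800
Index = Σ wᵢ·(p₁ᵢ/p₀ᵢ) = 22.0000 + 13.2000 + 12.4647 + 15.5000 + 44.8800 = 108.0447

108.0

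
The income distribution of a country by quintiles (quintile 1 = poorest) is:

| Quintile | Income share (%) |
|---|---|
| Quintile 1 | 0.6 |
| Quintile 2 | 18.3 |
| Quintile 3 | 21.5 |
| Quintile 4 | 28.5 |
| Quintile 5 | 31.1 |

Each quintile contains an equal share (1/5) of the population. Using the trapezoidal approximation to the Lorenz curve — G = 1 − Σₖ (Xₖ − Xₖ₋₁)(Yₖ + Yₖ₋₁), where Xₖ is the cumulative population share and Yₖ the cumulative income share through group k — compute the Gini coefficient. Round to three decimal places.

0.285

Cumulative income shares Yₖ: 0.0060, 0.1890, 0.4040, 0.6890, 1.0000
Σ (Xₖ−Xₖ₋₁)(Yₖ+Yₖ₋₁) = (1/5)(0.0060+0.0000) + (1/5)(0.1890+0.0060) + (1/5)(0.4040+0.1890) + (1/5)(0.6890+0.4040) + (1/5)(1.0000+0.6890)
  = 0.0012 + 0.0390 + 0.1186 + 0.2186 + 0.3378 = 0.7152
G = 1 − 0.7152 = 0.2848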